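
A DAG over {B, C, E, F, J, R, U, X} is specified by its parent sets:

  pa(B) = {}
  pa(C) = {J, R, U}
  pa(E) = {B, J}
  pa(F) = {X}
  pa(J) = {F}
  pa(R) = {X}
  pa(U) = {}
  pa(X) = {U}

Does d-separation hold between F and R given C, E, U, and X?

No

There are 4 undirected paths between F and R; checking each against the conditioning set {C, E, U, X}:
Path 1: F ← X → R
  X is a fork here and X is conditioned on, so the path is blocked at X.
Path 2: F ← X ← U → C ← R
  X is a chain here and X is conditioned on, so the path is blocked at X.
Path 3: F → J → C ← R
  J is a chain and J is not conditioned on; C is a collider and C is conditioned on, which opens it — no node blocks this path, so it is active.
Path 4: F → J → C ← U → X → R
  U is a fork here and U is conditioned on, so the path is blocked at U.
Because an active path exists, F and R are not d-separated.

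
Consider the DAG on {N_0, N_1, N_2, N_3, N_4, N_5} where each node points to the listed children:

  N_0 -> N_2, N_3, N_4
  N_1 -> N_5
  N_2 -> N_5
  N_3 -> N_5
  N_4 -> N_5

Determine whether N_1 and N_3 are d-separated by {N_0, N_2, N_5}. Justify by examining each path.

No

Enumerating the 3 paths from N_1 to N_3 and testing each for blocking by {N_0, N_2, N_5}:
Path 1: N_1 → N_5 ← N_4 ← N_0 → N_3
  N_0 is a fork here and N_0 is conditioned on, so the path is blocked at N_0.
Path 2: N_1 → N_5 ← N_2 ← N_0 → N_3
  N_2 is a chain here and N_2 is conditioned on, so the path is blocked at N_2.
Path 3: N_1 → N_5 ← N_3
  N_5 is a collider and N_5 is conditioned on, which opens it — no node blocks this path, so it is active.
Because an active path exists, N_1 and N_3 are not d-separated.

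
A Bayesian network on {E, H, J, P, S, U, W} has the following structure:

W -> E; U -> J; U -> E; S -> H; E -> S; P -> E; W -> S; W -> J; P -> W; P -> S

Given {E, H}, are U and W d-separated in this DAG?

We examine all 6 paths between U and W:
Path 1: U → J ← W
  J is a collider here and neither J nor any of its descendants is conditioned on, so the collider stays closed — the path is blocked at J.
Path 2: U → E ← P → W
  E is a collider and E is conditioned on, which opens it; P is a fork and P is not conditioned on — no node blocks this path, so it is active.
Path 3: U → E ← P → S ← W
  E is a collider and E is conditioned on, which opens it; P is a fork and P is not conditioned on; S is a collider and its descendant H is conditioned on, which opens it — no node blocks this path, so it is active.
Path 4: U → E ← W
  E is a collider and E is conditioned on, which opens it — no node blocks this path, so it is active.
Path 5: U → E → S ← P → W
  E is a chain here and E is conditioned on, so the path is blocked at E.
Path 6: U → E → S ← W
  E is a chain here and E is conditioned on, so the path is blocked at E.
Because an active path exists, U and W are not d-separated.

No — U and W are not d-separated given {E, H}.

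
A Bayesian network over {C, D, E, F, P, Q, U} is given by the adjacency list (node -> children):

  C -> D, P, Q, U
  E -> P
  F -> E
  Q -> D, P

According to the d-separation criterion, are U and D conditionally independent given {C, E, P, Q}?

We examine all 3 paths between U and D:
Path 1: U ← C → D
  C is a fork here and C is conditioned on, so the path is blocked at C.
Path 2: U ← C → P ← Q → D
  C is a fork here and C is conditioned on, so the path is blocked at C.
Path 3: U ← C → Q → D
  C is a fork here and C is conditioned on, so the path is blocked at C.
Every path is blocked, so U and D are d-separated given {C, E, P, Q}.

Yes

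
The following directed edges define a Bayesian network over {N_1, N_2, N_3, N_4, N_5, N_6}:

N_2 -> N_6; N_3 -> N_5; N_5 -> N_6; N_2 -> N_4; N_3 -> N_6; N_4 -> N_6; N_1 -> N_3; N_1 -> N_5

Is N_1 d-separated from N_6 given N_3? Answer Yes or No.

Enumerating the 4 paths from N_1 to N_6 and testing each for blocking by {N_3}:
  1. N_1 → N_3 → N_6 — N_3:chain[blocks] ⇒ blocked
  2. N_1 → N_3 → N_5 → N_6 — N_3:chain[blocks]; N_5:chain[open] ⇒ blocked
  3. N_1 → N_5 ← N_3 → N_6 — N_5:collider[blocks]; N_3:fork[blocks] ⇒ blocked
  4. N_1 → N_5 → N_6 — N_5:chain[open] ⇒ active
Since the path N_1 → N_5 → N_6 is active, N_1 and N_6 are not d-separated given {N_3}.

No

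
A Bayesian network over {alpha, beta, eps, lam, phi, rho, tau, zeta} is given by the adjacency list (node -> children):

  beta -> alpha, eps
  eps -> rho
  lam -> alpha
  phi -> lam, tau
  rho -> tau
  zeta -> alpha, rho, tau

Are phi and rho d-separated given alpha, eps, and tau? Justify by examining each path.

There are 6 undirected paths between phi and rho; checking each against the conditioning set {alpha, eps, tau}:
Path 1: phi → lam → alpha ← beta → eps → rho
  eps is a chain here and eps is conditioned on, so the path is blocked at eps.
Path 2: phi → lam → alpha ← zeta → rho
  lam is a chain and lam is not conditioned on; alpha is a collider and alpha is conditioned on, which opens it; zeta is a fork and zeta is not conditioned on — no node blocks this path, so it is active.
Path 3: phi → lam → alpha ← zeta → tau ← rho
  lam is a chain and lam is not conditioned on; alpha is a collider and alpha is conditioned on, which opens it; zeta is a fork and zeta is not conditioned on; tau is a collider and tau is conditioned on, which opens it — no node blocks this path, so it is active.
Path 4: phi → tau ← rho
  tau is a collider and tau is conditioned on, which opens it — no node blocks this path, so it is active.
Path 5: phi → tau ← zeta → rho
  tau is a collider and tau is conditioned on, which opens it; zeta is a fork and zeta is not conditioned on — no node blocks this path, so it is active.
Path 6: phi → tau ← zeta → alpha ← beta → eps → rho
  eps is a chain here and eps is conditioned on, so the path is blocked at eps.
Since the path phi → lam → alpha ← zeta → rho is active, phi and rho are not d-separated given {alpha, eps, tau}.

No — phi and rho are not d-separated given {alpha, eps, tau}.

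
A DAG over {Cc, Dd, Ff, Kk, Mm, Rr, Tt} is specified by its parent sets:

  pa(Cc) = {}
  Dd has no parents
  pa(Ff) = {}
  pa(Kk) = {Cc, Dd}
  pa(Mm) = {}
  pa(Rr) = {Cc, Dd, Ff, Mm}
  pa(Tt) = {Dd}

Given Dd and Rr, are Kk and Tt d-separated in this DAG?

We examine all 2 paths between Kk and Tt:
Path 1: Kk ← Cc → Rr ← Dd → Tt
  Dd is a fork here and Dd is conditioned on, so the path is blocked at Dd.
Path 2: Kk ← Dd → Tt
  Dd is a fork here and Dd is conditioned on, so the path is blocked at Dd.
All paths are blocked; Kk ⊥ Tt | {Dd, Rr} holds.

Yes — Kk and Tt are d-separated given {Dd, Rr}.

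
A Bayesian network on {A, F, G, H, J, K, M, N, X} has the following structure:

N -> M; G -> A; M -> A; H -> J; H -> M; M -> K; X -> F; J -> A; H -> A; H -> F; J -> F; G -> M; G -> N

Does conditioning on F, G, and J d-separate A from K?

6 paths connect A and K; each must be blocked for d-separation to hold:
Path 1: A ← M → K
  M is a fork and M is not conditioned on — no node blocks this path, so it is active.
Path 2: A ← H → M → K
  H is a fork and H is not conditioned on; M is a chain and M is not conditioned on — no node blocks this path, so it is active.
Path 3: A ← G → M → K
  G is a fork here and G is conditioned on, so the path is blocked at G.
Path 4: A ← G → N → M → K
  G is a fork here and G is conditioned on, so the path is blocked at G.
Path 5: A ← J ← H → M → K
  J is a chain here and J is conditioned on, so the path is blocked at J.
Path 6: A ← J → F ← H → M → K
  J is a fork here and J is conditioned on, so the path is blocked at J.
Because an active path exists, A and K are not d-separated.

No — A and K are not d-separated given {F, G, J}.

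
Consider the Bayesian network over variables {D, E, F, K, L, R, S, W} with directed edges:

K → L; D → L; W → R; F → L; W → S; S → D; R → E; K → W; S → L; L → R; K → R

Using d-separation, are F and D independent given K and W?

Enumerating the 6 paths from F to D and testing each for blocking by {K, W}:
  1. F → L → R ← W → S → D — L:chain[open]; R:collider[blocks]; W:fork[blocks]; S:chain[open] ⇒ blocked
  2. F → L → R ← K → W → S → D — L:chain[open]; R:collider[blocks]; K:fork[blocks]; W:chain[blocks]; S:chain[open] ⇒ blocked
  3. F → L ← D — L:collider[blocks] ⇒ blocked
  4. F → L ← K → W → S → D — L:collider[blocks]; K:fork[blocks]; W:chain[blocks]; S:chain[open] ⇒ blocked
  5. F → L ← K → R ← W → S → D — L:collider[blocks]; K:fork[blocks]; R:collider[blocks]; W:fork[blocks]; S:chain[open] ⇒ blocked
  6. F → L ← S → D — L:collider[blocks]; S:fork[open] ⇒ blocked
Since every path is blocked, d-separation holds.

Yes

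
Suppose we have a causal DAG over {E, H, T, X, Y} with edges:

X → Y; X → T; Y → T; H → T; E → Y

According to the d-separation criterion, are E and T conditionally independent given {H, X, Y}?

We examine all 2 paths between E and T:
Path 1: E → Y → T
  Y is a chain here and Y is conditioned on, so the path is blocked at Y.
Path 2: E → Y ← X → T
  X is a fork here and X is conditioned on, so the path is blocked at X.
Since every path is blocked, d-separation holds.

Yes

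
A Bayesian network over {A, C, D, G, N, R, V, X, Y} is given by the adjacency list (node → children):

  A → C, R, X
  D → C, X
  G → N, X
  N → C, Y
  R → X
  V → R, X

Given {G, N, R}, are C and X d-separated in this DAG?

We examine all 5 paths between C and X:
  1. C ← N ← G → X — N:chain[blocks]; G:fork[blocks] ⇒ blocked
  2. C ← D → X — D:fork[open] ⇒ active
  3. C ← A → X — A:fork[open] ⇒ active
  4. C ← A → R → X — A:fork[open]; R:chain[blocks] ⇒ blocked
  5. C ← A → R ← V → X — A:fork[open]; R:collider[open]; V:fork[open] ⇒ active
At least one path is unblocked, so d-separation fails.

No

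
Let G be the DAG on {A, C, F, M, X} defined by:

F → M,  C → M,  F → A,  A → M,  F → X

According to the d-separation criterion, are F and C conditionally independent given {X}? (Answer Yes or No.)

Yes

Enumerating the 2 paths from F to C and testing each for blocking by {X}:
Path 1: F → A → M ← C
  M is a collider here and neither M nor any of its descendants is conditioned on, so the collider stays closed — the path is blocked at M.
Path 2: F → M ← C
  M is a collider here and neither M nor any of its descendants is conditioned on, so the collider stays closed — the path is blocked at M.
Every path is blocked, so F and C are d-separated given {X}.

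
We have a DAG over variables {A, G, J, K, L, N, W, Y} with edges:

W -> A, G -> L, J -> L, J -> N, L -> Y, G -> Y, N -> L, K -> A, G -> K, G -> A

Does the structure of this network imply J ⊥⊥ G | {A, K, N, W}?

There are 4 undirected paths between J and G; checking each against the conditioning set {A, K, N, W}:
  1. J → L → Y ← G — L:chain[open]; Y:collider[blocks] ⇒ blocked
  2. J → L ← G — L:collider[blocks] ⇒ blocked
  3. J → N → L → Y ← G — N:chain[blocks]; L:chain[open]; Y:collider[blocks] ⇒ blocked
  4. J → N → L ← G — N:chain[blocks]; L:collider[blocks] ⇒ blocked
Since every path is blocked, d-separation holds.

Yes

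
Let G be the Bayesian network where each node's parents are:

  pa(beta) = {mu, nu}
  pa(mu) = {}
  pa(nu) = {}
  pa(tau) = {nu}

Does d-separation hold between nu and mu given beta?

No — nu and mu are not d-separated given {beta}.

The only undirected path from nu to mu is:
  1. nu → beta ← mu — beta:collider[open] ⇒ active
At least one path is unblocked, so d-separation fails.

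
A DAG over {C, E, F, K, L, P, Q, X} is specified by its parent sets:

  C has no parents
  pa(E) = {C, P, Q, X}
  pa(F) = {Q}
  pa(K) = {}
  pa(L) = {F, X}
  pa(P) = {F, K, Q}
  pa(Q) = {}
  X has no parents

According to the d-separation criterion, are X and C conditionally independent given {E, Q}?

No

Enumerating the 5 paths from X to C and testing each for blocking by {E, Q}:
Path 1: X → E ← C
  E is a collider and E is conditioned on, which opens it — no node blocks this path, so it is active.
Path 2: X → L ← F → P ← Q → E ← C
  L is a collider here and neither L nor any of its descendants is conditioned on, so the collider stays closed — the path is blocked at L.
Path 3: X → L ← F → P → E ← C
  L is a collider here and neither L nor any of its descendants is conditioned on, so the collider stays closed — the path is blocked at L.
Path 4: X → L ← F ← Q → P → E ← C
  L is a collider here and neither L nor any of its descendants is conditioned on, so the collider stays closed — the path is blocked at L.
Path 5: X → L ← F ← Q → E ← C
  L is a collider here and neither L nor any of its descendants is conditioned on, so the collider stays closed — the path is blocked at L.
Because an active path exists, X and C are not d-separated.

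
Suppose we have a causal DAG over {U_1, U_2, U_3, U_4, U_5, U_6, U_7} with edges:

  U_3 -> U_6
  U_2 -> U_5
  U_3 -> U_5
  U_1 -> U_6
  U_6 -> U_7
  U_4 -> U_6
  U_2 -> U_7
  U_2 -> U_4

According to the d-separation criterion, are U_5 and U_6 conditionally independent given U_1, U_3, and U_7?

No

Enumerating the 3 paths from U_5 to U_6 and testing each for blocking by {U_1, U_3, U_7}:
  1. U_5 ← U_3 → U_6 — U_3:fork[blocks] ⇒ blocked
  2. U_5 ← U_2 → U_7 ← U_6 — U_2:fork[open]; U_7:collider[open] ⇒ active
  3. U_5 ← U_2 → U_4 → U_6 — U_2:fork[open]; U_4:chain[open] ⇒ active
Because an active path exists, U_5 and U_6 are not d-separated.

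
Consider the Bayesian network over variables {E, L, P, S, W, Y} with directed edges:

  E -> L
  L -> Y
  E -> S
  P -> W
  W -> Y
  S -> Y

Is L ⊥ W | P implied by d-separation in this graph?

Enumerating the 2 paths from L to W and testing each for blocking by {P}:
Path 1: L → Y ← W
  Y is a collider here and neither Y nor any of its descendants is conditioned on, so the collider stays closed — the path is blocked at Y.
Path 2: L ← E → S → Y ← W
  Y is a collider here and neither Y nor any of its descendants is conditioned on, so the collider stays closed — the path is blocked at Y.
Since every path is blocked, d-separation holds.

Yes — L and W are d-separated given {P}.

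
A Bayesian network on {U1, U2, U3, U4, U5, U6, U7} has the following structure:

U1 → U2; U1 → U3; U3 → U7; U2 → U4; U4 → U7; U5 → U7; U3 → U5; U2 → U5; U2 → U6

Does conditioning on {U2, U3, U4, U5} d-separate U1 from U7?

There are 6 undirected paths between U1 and U7; checking each against the conditioning set {U2, U3, U4, U5}:
Path 1: U1 → U3 → U5 ← U2 → U4 → U7
  U3 is a chain here and U3 is conditioned on, so the path is blocked at U3.
Path 2: U1 → U3 → U5 → U7
  U3 is a chain here and U3 is conditioned on, so the path is blocked at U3.
Path 3: U1 → U3 → U7
  U3 is a chain here and U3 is conditioned on, so the path is blocked at U3.
Path 4: U1 → U2 → U5 ← U3 → U7
  U2 is a chain here and U2 is conditioned on, so the path is blocked at U2.
Path 5: U1 → U2 → U5 → U7
  U2 is a chain here and U2 is conditioned on, so the path is blocked at U2.
Path 6: U1 → U2 → U4 → U7
  U2 is a chain here and U2 is conditioned on, so the path is blocked at U2.
Every path is blocked, so U1 and U7 are d-separated given {U2, U3, U4, U5}.

Yes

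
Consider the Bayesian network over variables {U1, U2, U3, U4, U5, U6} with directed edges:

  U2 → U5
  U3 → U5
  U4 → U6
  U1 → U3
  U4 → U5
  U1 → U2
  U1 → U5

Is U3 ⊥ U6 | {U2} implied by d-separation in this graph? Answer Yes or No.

3 paths connect U3 and U6; each must be blocked for d-separation to hold:
  1. U3 → U5 ← U4 → U6 — U5:collider[blocks]; U4:fork[open] ⇒ blocked
  2. U3 ← U1 → U2 → U5 ← U4 → U6 — U1:fork[open]; U2:chain[blocks]; U5:collider[blocks]; U4:fork[open] ⇒ blocked
  3. U3 ← U1 → U5 ← U4 → U6 — U1:fork[open]; U5:collider[blocks]; U4:fork[open] ⇒ blocked
Since every path is blocked, d-separation holds.

Yes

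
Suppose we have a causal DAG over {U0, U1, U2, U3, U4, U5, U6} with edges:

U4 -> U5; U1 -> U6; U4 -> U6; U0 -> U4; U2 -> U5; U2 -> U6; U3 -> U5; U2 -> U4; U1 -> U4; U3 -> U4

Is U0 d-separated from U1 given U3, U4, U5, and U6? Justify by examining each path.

No — U0 and U1 are not d-separated given {U3, U4, U5, U6}.

We examine all 5 paths between U0 and U1:
Path 1: U0 → U4 ← U2 → U6 ← U1
  U4 is a collider and U4 is conditioned on, which opens it; U2 is a fork and U2 is not conditioned on; U6 is a collider and U6 is conditioned on, which opens it — no node blocks this path, so it is active.
Path 2: U0 → U4 ← U1
  U4 is a collider and U4 is conditioned on, which opens it — no node blocks this path, so it is active.
Path 3: U0 → U4 → U5 ← U2 → U6 ← U1
  U4 is a chain here and U4 is conditioned on, so the path is blocked at U4.
Path 4: U0 → U4 → U6 ← U1
  U4 is a chain here and U4 is conditioned on, so the path is blocked at U4.
Path 5: U0 → U4 ← U3 → U5 ← U2 → U6 ← U1
  U3 is a fork here and U3 is conditioned on, so the path is blocked at U3.
Because an active path exists, U0 and U1 are not d-separated.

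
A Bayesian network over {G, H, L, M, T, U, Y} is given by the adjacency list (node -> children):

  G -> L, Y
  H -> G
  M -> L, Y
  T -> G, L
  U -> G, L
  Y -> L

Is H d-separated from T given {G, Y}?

5 paths connect H and T; each must be blocked for d-separation to hold:
  1. H → G ← U → L ← T — G:collider[open]; U:fork[open]; L:collider[blocks] ⇒ blocked
  2. H → G ← T — G:collider[open] ⇒ active
  3. H → G → L ← T — G:chain[blocks]; L:collider[blocks] ⇒ blocked
  4. H → G → Y ← M → L ← T — G:chain[blocks]; Y:collider[open]; M:fork[open]; L:collider[blocks] ⇒ blocked
  5. H → G → Y → L ← T — G:chain[blocks]; Y:chain[blocks]; L:collider[blocks] ⇒ blocked
At least one path is unblocked, so d-separation fails.

No — H and T are not d-separated given {G, Y}.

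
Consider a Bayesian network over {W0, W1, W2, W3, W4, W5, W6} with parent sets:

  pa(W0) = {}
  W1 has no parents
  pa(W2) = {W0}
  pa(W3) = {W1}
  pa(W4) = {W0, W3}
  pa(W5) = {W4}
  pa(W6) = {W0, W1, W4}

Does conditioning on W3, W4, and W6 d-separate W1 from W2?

We examine all 4 paths between W1 and W2:
Path 1: W1 → W6 ← W0 → W2
  W6 is a collider and W6 is conditioned on, which opens it; W0 is a fork and W0 is not conditioned on — no node blocks this path, so it is active.
Path 2: W1 → W6 ← W4 ← W0 → W2
  W4 is a chain here and W4 is conditioned on, so the path is blocked at W4.
Path 3: W1 → W3 → W4 → W6 ← W0 → W2
  W3 is a chain here and W3 is conditioned on, so the path is blocked at W3.
Path 4: W1 → W3 → W4 ← W0 → W2
  W3 is a chain here and W3 is conditioned on, so the path is blocked at W3.
Because an active path exists, W1 and W2 are not d-separated.

No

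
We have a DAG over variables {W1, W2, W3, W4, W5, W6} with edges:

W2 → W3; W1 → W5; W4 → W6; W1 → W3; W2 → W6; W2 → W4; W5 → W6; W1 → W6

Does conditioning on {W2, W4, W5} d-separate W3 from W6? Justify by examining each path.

Enumerating the 4 paths from W3 to W6 and testing each for blocking by {W2, W4, W5}:
Path 1: W3 ← W2 → W6
  W2 is a fork here and W2 is conditioned on, so the path is blocked at W2.
Path 2: W3 ← W2 → W4 → W6
  W2 is a fork here and W2 is conditioned on, so the path is blocked at W2.
Path 3: W3 ← W1 → W6
  W1 is a fork and W1 is not conditioned on — no node blocks this path, so it is active.
Path 4: W3 ← W1 → W5 → W6
  W5 is a chain here and W5 is conditioned on, so the path is blocked at W5.
Because an active path exists, W3 and W6 are not d-separated.

No — W3 and W6 are not d-separated given {W2, W4, W5}.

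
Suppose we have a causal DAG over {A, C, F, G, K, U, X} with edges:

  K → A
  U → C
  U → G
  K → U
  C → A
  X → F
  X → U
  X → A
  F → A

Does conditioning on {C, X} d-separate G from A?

There are 4 undirected paths between G and A; checking each against the conditioning set {C, X}:
Path 1: G ← U ← X → F → A
  X is a fork here and X is conditioned on, so the path is blocked at X.
Path 2: G ← U ← X → A
  X is a fork here and X is conditioned on, so the path is blocked at X.
Path 3: G ← U ← K → A
  U is a chain and U is not conditioned on; K is a fork and K is not conditioned on — no node blocks this path, so it is active.
Path 4: G ← U → C → A
  C is a chain here and C is conditioned on, so the path is blocked at C.
Because an active path exists, G and A are not d-separated.

No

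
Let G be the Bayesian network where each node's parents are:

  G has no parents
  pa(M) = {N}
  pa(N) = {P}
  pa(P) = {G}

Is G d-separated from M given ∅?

The only undirected path from G to M is:
Path 1: G → P → N → M
  P is a chain and P is not conditioned on; N is a chain and N is not conditioned on — no node blocks this path, so it is active.
Since the path G → P → N → M is active, G and M are not d-separated given ∅.

No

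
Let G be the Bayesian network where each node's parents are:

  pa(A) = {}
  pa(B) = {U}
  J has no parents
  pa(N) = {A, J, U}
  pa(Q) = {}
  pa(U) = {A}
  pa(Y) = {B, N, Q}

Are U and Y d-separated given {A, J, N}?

Enumerating the 3 paths from U to Y and testing each for blocking by {A, J, N}:
Path 1: U → B → Y
  B is a chain and B is not conditioned on — no node blocks this path, so it is active.
Path 2: U ← A → N → Y
  A is a fork here and A is conditioned on, so the path is blocked at A.
Path 3: U → N → Y
  N is a chain here and N is conditioned on, so the path is blocked at N.
At least one path is unblocked, so d-separation fails.

No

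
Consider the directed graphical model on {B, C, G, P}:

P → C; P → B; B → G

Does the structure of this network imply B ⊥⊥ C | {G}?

No — B and C are not d-separated given {G}.

Only one path connects B and C:
Path 1: B ← P → C
  P is a fork and P is not conditioned on — no node blocks this path, so it is active.
At least one path is unblocked, so d-separation fails.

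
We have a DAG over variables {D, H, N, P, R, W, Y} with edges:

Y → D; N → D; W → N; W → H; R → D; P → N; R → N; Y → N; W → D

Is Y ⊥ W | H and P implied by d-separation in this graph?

6 paths connect Y and W; each must be blocked for d-separation to hold:
Path 1: Y → N ← W
  N is a collider here and neither N nor any of its descendants is conditioned on, so the collider stays closed — the path is blocked at N.
Path 2: Y → N ← R → D ← W
  N is a collider here and neither N nor any of its descendants is conditioned on, so the collider stays closed — the path is blocked at N.
Path 3: Y → N → D ← W
  D is a collider here and neither D nor any of its descendants is conditioned on, so the collider stays closed — the path is blocked at D.
Path 4: Y → D ← W
  D is a collider here and neither D nor any of its descendants is conditioned on, so the collider stays closed — the path is blocked at D.
Path 5: Y → D ← N ← W
  D is a collider here and neither D nor any of its descendants is conditioned on, so the collider stays closed — the path is blocked at D.
Path 6: Y → D ← R → N ← W
  D is a collider here and neither D nor any of its descendants is conditioned on, so the collider stays closed — the path is blocked at D.
All paths are blocked; Y ⊥ W | {H, P} holds.

Yes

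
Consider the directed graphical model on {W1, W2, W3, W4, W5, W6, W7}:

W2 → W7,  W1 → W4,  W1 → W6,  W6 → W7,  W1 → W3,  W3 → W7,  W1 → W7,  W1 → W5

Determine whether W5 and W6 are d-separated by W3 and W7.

Enumerating the 3 paths from W5 to W6 and testing each for blocking by {W3, W7}:
  1. W5 ← W1 → W6 — W1:fork[open] ⇒ active
  2. W5 ← W1 → W7 ← W6 — W1:fork[open]; W7:collider[open] ⇒ active
  3. W5 ← W1 → W3 → W7 ← W6 — W1:fork[open]; W3:chain[blocks]; W7:collider[open] ⇒ blocked
Because an active path exists, W5 and W6 are not d-separated.

No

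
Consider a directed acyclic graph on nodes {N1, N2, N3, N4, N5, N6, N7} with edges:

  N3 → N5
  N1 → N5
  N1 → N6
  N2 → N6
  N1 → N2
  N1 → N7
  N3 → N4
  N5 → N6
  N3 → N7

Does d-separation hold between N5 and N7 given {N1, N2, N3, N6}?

Yes — N5 and N7 are d-separated given {N1, N2, N3, N6}.

There are 4 undirected paths between N5 and N7; checking each against the conditioning set {N1, N2, N3, N6}:
  1. N5 → N6 ← N1 → N7 — N6:collider[open]; N1:fork[blocks] ⇒ blocked
  2. N5 → N6 ← N2 ← N1 → N7 — N6:collider[open]; N2:chain[blocks]; N1:fork[blocks] ⇒ blocked
  3. N5 ← N1 → N7 — N1:fork[blocks] ⇒ blocked
  4. N5 ← N3 → N7 — N3:fork[blocks] ⇒ blocked
Every path is blocked, so N5 and N7 are d-separated given {N1, N2, N3, N6}.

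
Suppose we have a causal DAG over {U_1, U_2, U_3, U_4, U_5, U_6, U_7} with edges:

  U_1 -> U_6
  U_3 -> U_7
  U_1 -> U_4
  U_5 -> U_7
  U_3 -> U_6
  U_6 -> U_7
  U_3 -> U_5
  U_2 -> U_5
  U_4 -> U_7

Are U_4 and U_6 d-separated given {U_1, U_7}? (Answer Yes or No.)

There are 4 undirected paths between U_4 and U_6; checking each against the conditioning set {U_1, U_7}:
Path 1: U_4 → U_7 ← U_5 ← U_3 → U_6
  U_7 is a collider and U_7 is conditioned on, which opens it; U_5 is a chain and U_5 is not conditioned on; U_3 is a fork and U_3 is not conditioned on — no node blocks this path, so it is active.
Path 2: U_4 → U_7 ← U_6
  U_7 is a collider and U_7 is conditioned on, which opens it — no node blocks this path, so it is active.
Path 3: U_4 → U_7 ← U_3 → U_6
  U_7 is a collider and U_7 is conditioned on, which opens it; U_3 is a fork and U_3 is not conditioned on — no node blocks this path, so it is active.
Path 4: U_4 ← U_1 → U_6
  U_1 is a fork here and U_1 is conditioned on, so the path is blocked at U_1.
Since the path U_4 → U_7 ← U_5 ← U_3 → U_6 is active, U_4 and U_6 are not d-separated given {U_1, U_7}.

No — U_4 and U_6 are not d-separated given {U_1, U_7}.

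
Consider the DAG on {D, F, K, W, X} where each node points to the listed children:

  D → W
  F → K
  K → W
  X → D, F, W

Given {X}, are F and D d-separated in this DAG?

We examine all 4 paths between F and D:
  1. F → K → W ← D — K:chain[open]; W:collider[blocks] ⇒ blocked
  2. F → K → W ← X → D — K:chain[open]; W:collider[blocks]; X:fork[blocks] ⇒ blocked
  3. F ← X → D — X:fork[blocks] ⇒ blocked
  4. F ← X → W ← D — X:fork[blocks]; W:collider[blocks] ⇒ blocked
Every path is blocked, so F and D are d-separated given {X}.

Yes — F and D are d-separated given {X}.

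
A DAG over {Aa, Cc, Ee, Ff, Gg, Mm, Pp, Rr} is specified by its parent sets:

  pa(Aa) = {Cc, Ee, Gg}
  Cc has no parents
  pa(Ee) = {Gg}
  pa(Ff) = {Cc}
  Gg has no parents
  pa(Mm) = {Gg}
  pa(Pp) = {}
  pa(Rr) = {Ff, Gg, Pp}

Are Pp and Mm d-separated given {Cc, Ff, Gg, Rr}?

Yes

There are 3 undirected paths between Pp and Mm; checking each against the conditioning set {Cc, Ff, Gg, Rr}:
  1. Pp → Rr ← Gg → Mm — Rr:collider[open]; Gg:fork[blocks] ⇒ blocked
  2. Pp → Rr ← Ff ← Cc → Aa ← Ee ← Gg → Mm — Rr:collider[open]; Ff:chain[blocks]; Cc:fork[blocks]; Aa:collider[blocks]; Ee:chain[open]; Gg:fork[blocks] ⇒ blocked
  3. Pp → Rr ← Ff ← Cc → Aa ← Gg → Mm — Rr:collider[open]; Ff:chain[blocks]; Cc:fork[blocks]; Aa:collider[blocks]; Gg:fork[blocks] ⇒ blocked
Every path is blocked, so Pp and Mm are d-separated given {Cc, Ff, Gg, Rr}.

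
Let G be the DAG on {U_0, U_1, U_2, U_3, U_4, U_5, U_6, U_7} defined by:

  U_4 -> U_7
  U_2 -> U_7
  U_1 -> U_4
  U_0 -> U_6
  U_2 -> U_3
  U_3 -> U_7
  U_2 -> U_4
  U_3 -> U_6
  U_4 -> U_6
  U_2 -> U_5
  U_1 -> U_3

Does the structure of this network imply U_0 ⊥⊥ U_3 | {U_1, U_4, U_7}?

6 paths connect U_0 and U_3; each must be blocked for d-separation to hold:
  1. U_0 → U_6 ← U_4 → U_7 ← U_2 → U_3 — U_6:collider[blocks]; U_4:fork[blocks]; U_7:collider[open]; U_2:fork[open] ⇒ blocked
  2. U_0 → U_6 ← U_4 → U_7 ← U_3 — U_6:collider[blocks]; U_4:fork[blocks]; U_7:collider[open] ⇒ blocked
  3. U_0 → U_6 ← U_4 ← U_2 → U_7 ← U_3 — U_6:collider[blocks]; U_4:chain[blocks]; U_2:fork[open]; U_7:collider[open] ⇒ blocked
  4. U_0 → U_6 ← U_4 ← U_2 → U_3 — U_6:collider[blocks]; U_4:chain[blocks]; U_2:fork[open] ⇒ blocked
  5. U_0 → U_6 ← U_4 ← U_1 → U_3 — U_6:collider[blocks]; U_4:chain[blocks]; U_1:fork[blocks] ⇒ blocked
  6. U_0 → U_6 ← U_3 — U_6:collider[blocks] ⇒ blocked
All paths are blocked; U_0 ⊥ U_3 | {U_1, U_4, U_7} holds.

Yes — U_0 and U_3 are d-separated given {U_1, U_4, U_7}.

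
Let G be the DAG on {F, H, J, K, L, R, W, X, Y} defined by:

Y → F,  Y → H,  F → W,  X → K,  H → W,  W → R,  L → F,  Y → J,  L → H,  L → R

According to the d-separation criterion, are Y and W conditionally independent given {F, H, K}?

Yes

We examine all 6 paths between Y and W:
  1. Y → H → W — H:chain[blocks] ⇒ blocked
  2. Y → H ← L → F → W — H:collider[open]; L:fork[open]; F:chain[blocks] ⇒ blocked
  3. Y → H ← L → R ← W — H:collider[open]; L:fork[open]; R:collider[blocks] ⇒ blocked
  4. Y → F → W — F:chain[blocks] ⇒ blocked
  5. Y → F ← L → H → W — F:collider[open]; L:fork[open]; H:chain[blocks] ⇒ blocked
  6. Y → F ← L → R ← W — F:collider[open]; L:fork[open]; R:collider[blocks] ⇒ blocked
All paths are blocked; Y ⊥ W | {F, H, K} holds.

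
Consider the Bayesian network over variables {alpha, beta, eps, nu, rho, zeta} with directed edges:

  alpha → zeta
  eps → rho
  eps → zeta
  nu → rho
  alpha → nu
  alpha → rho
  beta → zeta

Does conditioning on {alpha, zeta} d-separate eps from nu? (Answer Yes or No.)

There are 4 undirected paths between eps and nu; checking each against the conditioning set {alpha, zeta}:
  1. eps → rho ← alpha → nu — rho:collider[blocks]; alpha:fork[blocks] ⇒ blocked
  2. eps → rho ← nu — rho:collider[blocks] ⇒ blocked
  3. eps → zeta ← alpha → rho ← nu — zeta:collider[open]; alpha:fork[blocks]; rho:collider[blocks] ⇒ blocked
  4. eps → zeta ← alpha → nu — zeta:collider[open]; alpha:fork[blocks] ⇒ blocked
Since every path is blocked, d-separation holds.

Yes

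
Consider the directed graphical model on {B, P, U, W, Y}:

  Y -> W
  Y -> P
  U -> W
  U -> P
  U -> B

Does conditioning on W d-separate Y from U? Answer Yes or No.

No

There are 2 undirected paths between Y and U; checking each against the conditioning set {W}:
Path 1: Y → P ← U
  P is a collider here and neither P nor any of its descendants is conditioned on, so the collider stays closed — the path is blocked at P.
Path 2: Y → W ← U
  W is a collider and W is conditioned on, which opens it — no node blocks this path, so it is active.
Because an active path exists, Y and U are not d-separated.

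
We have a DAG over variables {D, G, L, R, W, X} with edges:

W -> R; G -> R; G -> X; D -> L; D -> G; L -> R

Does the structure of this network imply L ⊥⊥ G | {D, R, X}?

No

There are 2 undirected paths between L and G; checking each against the conditioning set {D, R, X}:
  1. L ← D → G — D:fork[blocks] ⇒ blocked
  2. L → R ← G — R:collider[open] ⇒ active
At least one path is unblocked, so d-separation fails.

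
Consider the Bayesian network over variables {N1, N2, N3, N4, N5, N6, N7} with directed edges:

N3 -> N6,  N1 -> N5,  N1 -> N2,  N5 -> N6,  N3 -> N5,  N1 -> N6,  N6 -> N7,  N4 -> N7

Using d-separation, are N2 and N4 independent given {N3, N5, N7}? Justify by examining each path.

No

We examine all 3 paths between N2 and N4:
Path 1: N2 ← N1 → N5 → N6 → N7 ← N4
  N5 is a chain here and N5 is conditioned on, so the path is blocked at N5.
Path 2: N2 ← N1 → N5 ← N3 → N6 → N7 ← N4
  N3 is a fork here and N3 is conditioned on, so the path is blocked at N3.
Path 3: N2 ← N1 → N6 → N7 ← N4
  N1 is a fork and N1 is not conditioned on; N6 is a chain and N6 is not conditioned on; N7 is a collider and N7 is conditioned on, which opens it — no node blocks this path, so it is active.
Since the path N2 ← N1 → N6 → N7 ← N4 is active, N2 and N4 are not d-separated given {N3, N5, N7}.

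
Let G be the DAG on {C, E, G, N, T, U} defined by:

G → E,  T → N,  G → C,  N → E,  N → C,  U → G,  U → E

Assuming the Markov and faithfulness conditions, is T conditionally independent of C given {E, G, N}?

Yes — T and C are d-separated given {E, G, N}.

There are 3 undirected paths between T and C; checking each against the conditioning set {E, G, N}:
Path 1: T → N → C
  N is a chain here and N is conditioned on, so the path is blocked at N.
Path 2: T → N → E ← U → G → C
  N is a chain here and N is conditioned on, so the path is blocked at N.
Path 3: T → N → E ← G → C
  N is a chain here and N is conditioned on, so the path is blocked at N.
Since every path is blocked, d-separation holds.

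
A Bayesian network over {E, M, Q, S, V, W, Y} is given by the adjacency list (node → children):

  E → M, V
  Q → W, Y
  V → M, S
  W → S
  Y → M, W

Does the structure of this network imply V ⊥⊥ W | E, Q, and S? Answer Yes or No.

No

Enumerating the 5 paths from V to W and testing each for blocking by {E, Q, S}:
Path 1: V → M ← Y ← Q → W
  M is a collider here and neither M nor any of its descendants is conditioned on, so the collider stays closed — the path is blocked at M.
Path 2: V → M ← Y → W
  M is a collider here and neither M nor any of its descendants is conditioned on, so the collider stays closed — the path is blocked at M.
Path 3: V ← E → M ← Y ← Q → W
  E is a fork here and E is conditioned on, so the path is blocked at E.
Path 4: V ← E → M ← Y → W
  E is a fork here and E is conditioned on, so the path is blocked at E.
Path 5: V → S ← W
  S is a collider and S is conditioned on, which opens it — no node blocks this path, so it is active.
At least one path is unblocked, so d-separation fails.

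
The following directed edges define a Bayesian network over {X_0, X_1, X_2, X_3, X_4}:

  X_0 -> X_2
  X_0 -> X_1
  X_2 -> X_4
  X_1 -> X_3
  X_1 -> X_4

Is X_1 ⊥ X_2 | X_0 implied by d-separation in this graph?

Yes

Enumerating the 2 paths from X_1 to X_2 and testing each for blocking by {X_0}:
Path 1: X_1 ← X_0 → X_2
  X_0 is a fork here and X_0 is conditioned on, so the path is blocked at X_0.
Path 2: X_1 → X_4 ← X_2
  X_4 is a collider here and neither X_4 nor any of its descendants is conditioned on, so the collider stays closed — the path is blocked at X_4.
Since every path is blocked, d-separation holds.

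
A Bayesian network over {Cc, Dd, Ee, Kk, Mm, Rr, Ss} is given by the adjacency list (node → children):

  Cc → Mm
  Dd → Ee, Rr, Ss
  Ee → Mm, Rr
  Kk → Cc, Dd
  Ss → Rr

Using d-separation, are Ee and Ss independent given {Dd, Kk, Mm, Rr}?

Enumerating the 6 paths from Ee to Ss and testing each for blocking by {Dd, Kk, Mm, Rr}:
  1. Ee ← Dd → Rr ← Ss — Dd:fork[blocks]; Rr:collider[open] ⇒ blocked
  2. Ee ← Dd → Ss — Dd:fork[blocks] ⇒ blocked
  3. Ee → Rr ← Dd → Ss — Rr:collider[open]; Dd:fork[blocks] ⇒ blocked
  4. Ee → Rr ← Ss — Rr:collider[open] ⇒ active
  5. Ee → Mm ← Cc ← Kk → Dd → Rr ← Ss — Mm:collider[open]; Cc:chain[open]; Kk:fork[blocks]; Dd:chain[blocks]; Rr:collider[open] ⇒ blocked
  6. Ee → Mm ← Cc ← Kk → Dd → Ss — Mm:collider[open]; Cc:chain[open]; Kk:fork[blocks]; Dd:chain[blocks] ⇒ blocked
Since the path Ee → Rr ← Ss is active, Ee and Ss are not d-separated given {Dd, Kk, Mm, Rr}.

No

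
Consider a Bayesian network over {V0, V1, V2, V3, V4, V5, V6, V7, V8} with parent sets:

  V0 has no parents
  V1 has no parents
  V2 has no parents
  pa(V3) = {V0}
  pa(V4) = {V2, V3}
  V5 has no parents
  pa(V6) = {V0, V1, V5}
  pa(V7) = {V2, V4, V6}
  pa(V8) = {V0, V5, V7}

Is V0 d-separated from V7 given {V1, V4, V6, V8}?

No — V0 and V7 are not d-separated given {V1, V4, V6, V8}.

We examine all 6 paths between V0 and V7:
Path 1: V0 → V8 ← V5 → V6 → V7
  V6 is a chain here and V6 is conditioned on, so the path is blocked at V6.
Path 2: V0 → V8 ← V7
  V8 is a collider and V8 is conditioned on, which opens it — no node blocks this path, so it is active.
Path 3: V0 → V3 → V4 ← V2 → V7
  V3 is a chain and V3 is not conditioned on; V4 is a collider and V4 is conditioned on, which opens it; V2 is a fork and V2 is not conditioned on — no node blocks this path, so it is active.
Path 4: V0 → V3 → V4 → V7
  V4 is a chain here and V4 is conditioned on, so the path is blocked at V4.
Path 5: V0 → V6 ← V5 → V8 ← V7
  V6 is a collider and V6 is conditioned on, which opens it; V5 is a fork and V5 is not conditioned on; V8 is a collider and V8 is conditioned on, which opens it — no node blocks this path, so it is active.
Path 6: V0 → V6 → V7
  V6 is a chain here and V6 is conditioned on, so the path is blocked at V6.
Since the path V0 → V8 ← V7 is active, V0 and V7 are not d-separated given {V1, V4, V6, V8}.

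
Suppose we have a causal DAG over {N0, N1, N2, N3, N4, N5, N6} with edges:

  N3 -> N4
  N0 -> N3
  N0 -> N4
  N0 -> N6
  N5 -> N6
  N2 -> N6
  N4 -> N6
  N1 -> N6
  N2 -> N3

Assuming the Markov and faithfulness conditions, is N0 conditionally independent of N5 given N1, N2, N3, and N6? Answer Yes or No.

No

5 paths connect N0 and N5; each must be blocked for d-separation to hold:
  1. N0 → N4 ← N3 ← N2 → N6 ← N5 — N4:collider[open]; N3:chain[blocks]; N2:fork[blocks]; N6:collider[open] ⇒ blocked
  2. N0 → N4 → N6 ← N5 — N4:chain[open]; N6:collider[open] ⇒ active
  3. N0 → N3 → N4 → N6 ← N5 — N3:chain[blocks]; N4:chain[open]; N6:collider[open] ⇒ blocked
  4. N0 → N3 ← N2 → N6 ← N5 — N3:collider[open]; N2:fork[blocks]; N6:collider[open] ⇒ blocked
  5. N0 → N6 ← N5 — N6:collider[open] ⇒ active
Because an active path exists, N0 and N5 are not d-separated.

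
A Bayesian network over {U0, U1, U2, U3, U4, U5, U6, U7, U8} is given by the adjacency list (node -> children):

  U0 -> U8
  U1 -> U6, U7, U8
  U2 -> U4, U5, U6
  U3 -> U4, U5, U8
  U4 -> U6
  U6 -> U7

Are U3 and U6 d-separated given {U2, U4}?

Yes — U3 and U6 are d-separated given {U2, U4}.

Enumerating the 6 paths from U3 to U6 and testing each for blocking by {U2, U4}:
Path 1: U3 → U5 ← U2 → U6
  U5 is a collider here and neither U5 nor any of its descendants is conditioned on, so the collider stays closed — the path is blocked at U5.
Path 2: U3 → U5 ← U2 → U4 → U6
  U5 is a collider here and neither U5 nor any of its descendants is conditioned on, so the collider stays closed — the path is blocked at U5.
Path 3: U3 → U8 ← U1 → U7 ← U6
  U8 is a collider here and neither U8 nor any of its descendants is conditioned on, so the collider stays closed — the path is blocked at U8.
Path 4: U3 → U8 ← U1 → U6
  U8 is a collider here and neither U8 nor any of its descendants is conditioned on, so the collider stays closed — the path is blocked at U8.
Path 5: U3 → U4 → U6
  U4 is a chain here and U4 is conditioned on, so the path is blocked at U4.
Path 6: U3 → U4 ← U2 → U6
  U2 is a fork here and U2 is conditioned on, so the path is blocked at U2.
Every path is blocked, so U3 and U6 are d-separated given {U2, U4}.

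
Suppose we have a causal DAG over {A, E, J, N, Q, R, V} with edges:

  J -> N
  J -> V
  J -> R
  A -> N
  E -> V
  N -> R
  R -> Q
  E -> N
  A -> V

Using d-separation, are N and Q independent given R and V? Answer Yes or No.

We examine all 4 paths between N and Q:
  1. N ← J → R → Q — J:fork[open]; R:chain[blocks] ⇒ blocked
  2. N ← A → V ← J → R → Q — A:fork[open]; V:collider[open]; J:fork[open]; R:chain[blocks] ⇒ blocked
  3. N → R → Q — R:chain[blocks] ⇒ blocked
  4. N ← E → V ← J → R → Q — E:fork[open]; V:collider[open]; J:fork[open]; R:chain[blocks] ⇒ blocked
Every path is blocked, so N and Q are d-separated given {R, V}.

Yes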